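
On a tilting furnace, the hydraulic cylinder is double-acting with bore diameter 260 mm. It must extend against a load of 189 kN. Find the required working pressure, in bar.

P ≈ 35.6 bar

Cap-side area A_cap = π/4 × (260 mm)² = 53090 mm^2
P = F / A = 189 kN / A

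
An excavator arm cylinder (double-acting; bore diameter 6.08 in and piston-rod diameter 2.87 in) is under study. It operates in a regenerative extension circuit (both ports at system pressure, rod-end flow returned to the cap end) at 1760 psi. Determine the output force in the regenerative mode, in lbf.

With equal pressure on both faces, forces on the annular region cancel; the net push is pressure × rod cross-section.
Rod cross-section A_rod = π/4 × (2.87 in)² = 6.469 in^2
F = P × A_rod

F ≈ 11400 lbf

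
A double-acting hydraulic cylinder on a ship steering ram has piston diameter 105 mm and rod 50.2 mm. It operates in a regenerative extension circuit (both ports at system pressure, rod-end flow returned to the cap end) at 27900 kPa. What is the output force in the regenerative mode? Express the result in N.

With equal pressure on both faces, forces on the annular region cancel; the net push is pressure × rod cross-section.
Rod cross-section A_rod = π/4 × (50.2 mm)² = 1979 mm^2
F = P × A_rod

F ≈ 55200 N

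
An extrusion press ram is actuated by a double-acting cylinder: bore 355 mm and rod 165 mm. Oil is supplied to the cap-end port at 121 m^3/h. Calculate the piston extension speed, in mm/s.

v ≈ 340 mm/s

Cap-side area A_cap = π/4 × (355 mm)² = 98980 mm^2
v = Q / A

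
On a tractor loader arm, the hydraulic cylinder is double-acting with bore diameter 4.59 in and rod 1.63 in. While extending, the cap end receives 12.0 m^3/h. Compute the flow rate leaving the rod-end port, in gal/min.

Q_out ≈ 46.2 gal/min

Cap-side area A_cap = π/4 × (4.59 in)² = 16.55 in^2
Rod-side annular area A_ann = π/4 × (4.59² − 1.63²) = 14.46 in^2
Piston speed v = Q_in/A_cap; rod-end outflow Q_out = v × A_ann = Q_in × A_ann/A_cap.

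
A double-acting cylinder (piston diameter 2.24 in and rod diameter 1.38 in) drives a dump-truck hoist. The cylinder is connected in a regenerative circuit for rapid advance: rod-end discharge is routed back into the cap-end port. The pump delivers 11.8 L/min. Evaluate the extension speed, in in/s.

In regeneration the rod-end outflow joins the pump flow into the cap end, so the net volume the pump must supply per unit advance equals the rod cross-section area.
Rod cross-section A_rod = π/4 × (1.38 in)² = 1.496 in^2
v = Q_pump / A_rod

v ≈ 8.02 in/s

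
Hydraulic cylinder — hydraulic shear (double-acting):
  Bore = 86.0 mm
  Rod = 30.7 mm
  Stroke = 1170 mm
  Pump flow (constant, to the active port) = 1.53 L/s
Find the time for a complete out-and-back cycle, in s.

Cap-side area A_cap = π/4 × (86.0 mm)² = 5809 mm^2
Rod-side annular area A_ann = π/4 × (86.0² − 30.7²) = 5069 mm^2
t_ext = A_cap·L/Q = 4.442 s
t_ret = A_ann·L/Q = 3.876 s
t_cycle = t_ext + t_ret

t ≈ 8.32 s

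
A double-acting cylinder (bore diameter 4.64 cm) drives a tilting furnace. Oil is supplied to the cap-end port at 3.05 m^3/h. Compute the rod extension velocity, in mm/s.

Cap-side area A_cap = π/4 × (4.64 cm)² = 16.91 cm^2
v = Q / A

v ≈ 501 mm/s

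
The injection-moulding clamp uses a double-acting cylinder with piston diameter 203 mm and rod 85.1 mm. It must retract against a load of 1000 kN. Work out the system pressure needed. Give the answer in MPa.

Rod-side annular area A_ann = π/4 × (203² − 85.1²) = 26680 mm^2
Retraction: pressure acts on the annular area.
P = F / A = 1000 kN / A

P ≈ 37.5 MPa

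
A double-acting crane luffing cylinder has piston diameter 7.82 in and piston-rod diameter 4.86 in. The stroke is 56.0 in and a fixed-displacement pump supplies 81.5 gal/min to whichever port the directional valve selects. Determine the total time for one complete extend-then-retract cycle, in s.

t ≈ 13.8 s

Cap-side area A_cap = π/4 × (7.82 in)² = 48.03 in^2
Rod-side annular area A_ann = π/4 × (7.82² − 4.86²) = 29.48 in^2
t_ext = A_cap·L/Q = 8.572 s
t_ret = A_ann·L/Q = 5.261 s
t_cycle = t_ext + t_ret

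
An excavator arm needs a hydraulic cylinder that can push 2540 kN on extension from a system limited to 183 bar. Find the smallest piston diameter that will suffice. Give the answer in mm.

D ≈ 420 mm

Extension force acts on the full piston face: F = P × (π/4)D².
D = √(4F / (πP)) = √(4 × 2540 kN / (π × 183 bar))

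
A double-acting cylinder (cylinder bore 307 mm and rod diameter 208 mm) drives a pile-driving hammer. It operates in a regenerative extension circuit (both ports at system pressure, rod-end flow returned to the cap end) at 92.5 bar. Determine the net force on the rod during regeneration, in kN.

With equal pressure on both faces, forces on the annular region cancel; the net push is pressure × rod cross-section.
Rod cross-section A_rod = π/4 × (208 mm)² = 33980 mm^2
F = P × A_rod

F ≈ 314 kN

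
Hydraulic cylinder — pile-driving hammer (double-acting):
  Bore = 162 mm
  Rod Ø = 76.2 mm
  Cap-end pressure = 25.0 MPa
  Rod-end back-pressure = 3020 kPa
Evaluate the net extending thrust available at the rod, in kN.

Cap-side area A_cap = π/4 × (162 mm)² = 20610 mm^2
Rod-side annular area A_ann = π/4 × (162² − 76.2²) = 16050 mm^2
Net thrust = P_cap·A_cap − P_rod·A_ann = 515.3 kN − 48.48 kN

F ≈ 467 kN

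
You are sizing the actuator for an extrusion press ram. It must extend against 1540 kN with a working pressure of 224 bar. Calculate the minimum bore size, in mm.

D ≈ 296 mm

Extension force acts on the full piston face: F = P × (π/4)D².
D = √(4F / (πP)) = √(4 × 1540 kN / (π × 224 bar))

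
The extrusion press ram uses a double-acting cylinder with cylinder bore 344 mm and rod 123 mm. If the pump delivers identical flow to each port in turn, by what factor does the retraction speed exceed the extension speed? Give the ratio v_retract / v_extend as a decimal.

Cap-side area A_cap = π/4 × (344 mm)² = 92940 mm^2
Rod-side annular area A_ann = π/4 × (344² − 123²) = 81060 mm^2
For equal Q, v ∝ 1/A, so v_ret/v_ext = A_cap/A_ann.

v_ret/v_ext ≈ 1.15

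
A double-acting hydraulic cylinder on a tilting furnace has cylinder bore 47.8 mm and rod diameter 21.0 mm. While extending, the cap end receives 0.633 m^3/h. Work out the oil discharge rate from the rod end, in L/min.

Cap-side area A_cap = π/4 × (47.8 mm)² = 1795 mm^2
Rod-side annular area A_ann = π/4 × (47.8² − 21.0²) = 1448 mm^2
Piston speed v = Q_in/A_cap; rod-end outflow Q_out = v × A_ann = Q_in × A_ann/A_cap.

Q_out ≈ 8.51 L/min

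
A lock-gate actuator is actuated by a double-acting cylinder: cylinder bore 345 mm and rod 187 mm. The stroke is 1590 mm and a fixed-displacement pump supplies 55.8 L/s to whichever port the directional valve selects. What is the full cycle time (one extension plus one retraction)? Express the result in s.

t ≈ 4.54 s

Cap-side area A_cap = π/4 × (345 mm)² = 93480 mm^2
Rod-side annular area A_ann = π/4 × (345² − 187²) = 66020 mm^2
t_ext = A_cap·L/Q = 2.664 s
t_ret = A_ann·L/Q = 1.881 s
t_cycle = t_ext + t_ret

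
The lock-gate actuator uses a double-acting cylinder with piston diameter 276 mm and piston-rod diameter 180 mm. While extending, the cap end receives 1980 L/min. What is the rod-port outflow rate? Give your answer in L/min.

Cap-side area A_cap = π/4 × (276 mm)² = 59830 mm^2
Rod-side annular area A_ann = π/4 × (276² − 180²) = 34380 mm^2
Piston speed v = Q_in/A_cap; rod-end outflow Q_out = v × A_ann = Q_in × A_ann/A_cap.

Q_out ≈ 1140 L/min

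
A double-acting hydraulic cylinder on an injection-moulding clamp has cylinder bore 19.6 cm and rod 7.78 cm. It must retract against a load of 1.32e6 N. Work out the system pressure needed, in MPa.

P ≈ 51.9 MPa

Rod-side annular area A_ann = π/4 × (19.6² − 7.78²) = 254.2 cm^2
Retraction: pressure acts on the annular area.
P = F / A = 1.32e6 N / A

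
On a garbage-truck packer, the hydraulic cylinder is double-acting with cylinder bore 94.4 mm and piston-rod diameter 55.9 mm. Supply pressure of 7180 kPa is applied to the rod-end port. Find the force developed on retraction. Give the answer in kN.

F ≈ 32.6 kN

Rod-side annular area A_ann = π/4 × (94.4² − 55.9²) = 4545 mm^2
On retraction the pressure acts on the annular area (bore minus rod).
F = P × A_ann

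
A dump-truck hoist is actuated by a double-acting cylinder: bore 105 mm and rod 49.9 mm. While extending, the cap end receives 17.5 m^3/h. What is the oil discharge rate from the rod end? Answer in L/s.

Q_out ≈ 3.76 L/s

Cap-side area A_cap = π/4 × (105 mm)² = 8659 mm^2
Rod-side annular area A_ann = π/4 × (105² − 49.9²) = 6703 mm^2
Piston speed v = Q_in/A_cap; rod-end outflow Q_out = v × A_ann = Q_in × A_ann/A_cap.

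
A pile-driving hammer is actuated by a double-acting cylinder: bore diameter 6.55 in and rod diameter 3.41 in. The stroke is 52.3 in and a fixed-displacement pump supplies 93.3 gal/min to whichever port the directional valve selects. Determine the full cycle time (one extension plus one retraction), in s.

Cap-side area A_cap = π/4 × (6.55 in)² = 33.70 in^2
Rod-side annular area A_ann = π/4 × (6.55² − 3.41²) = 24.56 in^2
t_ext = A_cap·L/Q = 4.906 s
t_ret = A_ann·L/Q = 3.576 s
t_cycle = t_ext + t_ret

t ≈ 8.48 s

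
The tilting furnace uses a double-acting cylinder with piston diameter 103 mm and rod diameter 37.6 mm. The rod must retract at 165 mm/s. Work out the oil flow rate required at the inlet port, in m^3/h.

Q ≈ 4.29 m^3/h

Rod-side annular area A_ann = π/4 × (103² − 37.6²) = 7222 mm^2
Q = A × v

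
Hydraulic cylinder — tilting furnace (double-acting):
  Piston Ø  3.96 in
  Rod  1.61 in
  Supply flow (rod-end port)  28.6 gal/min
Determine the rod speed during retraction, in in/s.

Rod-side annular area A_ann = π/4 × (3.96² − 1.61²) = 10.28 in^2
Flow into the rod-end port fills the annular volume.
v = Q / A

v ≈ 10.7 in/s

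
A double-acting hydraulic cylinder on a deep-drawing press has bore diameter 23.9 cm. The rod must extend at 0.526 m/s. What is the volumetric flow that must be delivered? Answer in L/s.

Cap-side area A_cap = π/4 × (23.9 cm)² = 448.6 cm^2
Q = A × v

Q ≈ 23.6 L/s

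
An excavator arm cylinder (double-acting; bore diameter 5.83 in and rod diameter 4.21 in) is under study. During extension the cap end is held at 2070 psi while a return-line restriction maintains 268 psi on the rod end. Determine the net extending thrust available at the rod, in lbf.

Cap-side area A_cap = π/4 × (5.83 in)² = 26.69 in^2
Rod-side annular area A_ann = π/4 × (5.83² − 4.21²) = 12.77 in^2
Net thrust = P_cap·A_cap − P_rod·A_ann = 55260 lbf − 3424 lbf

F ≈ 51800 lbf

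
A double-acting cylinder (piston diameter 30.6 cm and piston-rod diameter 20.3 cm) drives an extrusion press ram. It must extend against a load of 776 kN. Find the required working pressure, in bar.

P ≈ 106 bar

Cap-side area A_cap = π/4 × (30.6 cm)² = 735.4 cm^2
P = F / A = 776 kN / A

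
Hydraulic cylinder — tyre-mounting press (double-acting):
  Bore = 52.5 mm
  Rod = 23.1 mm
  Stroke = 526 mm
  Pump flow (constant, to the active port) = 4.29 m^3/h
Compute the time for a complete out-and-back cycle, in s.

Cap-side area A_cap = π/4 × (52.5 mm)² = 2165 mm^2
Rod-side annular area A_ann = π/4 × (52.5² − 23.1²) = 1746 mm^2
t_ext = A_cap·L/Q = 0.9555 s
t_ret = A_ann·L/Q = 0.7705 s
t_cycle = t_ext + t_ret

t ≈ 1.73 s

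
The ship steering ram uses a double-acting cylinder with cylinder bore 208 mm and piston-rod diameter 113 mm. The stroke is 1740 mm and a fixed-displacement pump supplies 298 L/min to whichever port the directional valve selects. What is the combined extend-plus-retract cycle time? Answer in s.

t ≈ 20.3 s

Cap-side area A_cap = π/4 × (208 mm)² = 33980 mm^2
Rod-side annular area A_ann = π/4 × (208² − 113²) = 23950 mm^2
t_ext = A_cap·L/Q = 11.90 s
t_ret = A_ann·L/Q = 8.391 s
t_cycle = t_ext + t_ret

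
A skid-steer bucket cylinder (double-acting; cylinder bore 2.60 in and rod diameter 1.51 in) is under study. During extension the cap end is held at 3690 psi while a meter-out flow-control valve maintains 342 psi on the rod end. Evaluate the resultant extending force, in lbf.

F ≈ 18400 lbf

Cap-side area A_cap = π/4 × (2.60 in)² = 5.309 in^2
Rod-side annular area A_ann = π/4 × (2.60² − 1.51²) = 3.519 in^2
Net thrust = P_cap·A_cap − P_rod·A_ann = 19590 lbf − 1203 lbf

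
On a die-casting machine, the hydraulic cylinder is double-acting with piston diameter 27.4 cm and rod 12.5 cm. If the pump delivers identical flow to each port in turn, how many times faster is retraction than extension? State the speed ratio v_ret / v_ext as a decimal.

Cap-side area A_cap = π/4 × (27.4 cm)² = 589.6 cm^2
Rod-side annular area A_ann = π/4 × (27.4² − 12.5²) = 466.9 cm^2
For equal Q, v ∝ 1/A, so v_ret/v_ext = A_cap/A_ann.

v_ret/v_ext ≈ 1.26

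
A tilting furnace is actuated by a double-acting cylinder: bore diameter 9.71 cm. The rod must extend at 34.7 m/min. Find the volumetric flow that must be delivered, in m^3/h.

Q ≈ 15.4 m^3/h

Cap-side area A_cap = π/4 × (9.71 cm)² = 74.05 cm^2
Q = A × v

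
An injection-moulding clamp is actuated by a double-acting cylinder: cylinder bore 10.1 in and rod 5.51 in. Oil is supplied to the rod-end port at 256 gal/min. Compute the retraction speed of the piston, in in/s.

Rod-side annular area A_ann = π/4 × (10.1² − 5.51²) = 56.27 in^2
Flow into the rod-end port fills the annular volume.
v = Q / A

v ≈ 17.5 in/s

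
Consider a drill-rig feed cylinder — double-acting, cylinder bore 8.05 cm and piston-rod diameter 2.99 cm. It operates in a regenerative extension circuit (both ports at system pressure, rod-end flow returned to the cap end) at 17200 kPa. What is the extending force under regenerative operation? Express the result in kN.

F ≈ 12.1 kN

With equal pressure on both faces, forces on the annular region cancel; the net push is pressure × rod cross-section.
Rod cross-section A_rod = π/4 × (2.99 cm)² = 7.022 cm^2
F = P × A_rod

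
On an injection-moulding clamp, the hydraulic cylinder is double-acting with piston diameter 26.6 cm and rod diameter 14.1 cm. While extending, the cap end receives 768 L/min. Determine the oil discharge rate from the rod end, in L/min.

Q_out ≈ 552 L/min

Cap-side area A_cap = π/4 × (26.6 cm)² = 555.7 cm^2
Rod-side annular area A_ann = π/4 × (26.6² − 14.1²) = 399.6 cm^2
Piston speed v = Q_in/A_cap; rod-end outflow Q_out = v × A_ann = Q_in × A_ann/A_cap.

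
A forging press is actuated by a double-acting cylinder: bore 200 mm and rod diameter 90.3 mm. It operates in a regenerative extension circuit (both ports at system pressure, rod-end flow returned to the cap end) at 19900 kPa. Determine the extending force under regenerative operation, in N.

F ≈ 1.27e5 N

With equal pressure on both faces, forces on the annular region cancel; the net push is pressure × rod cross-section.
Rod cross-section A_rod = π/4 × (90.3 mm)² = 6404 mm^2
F = P × A_rod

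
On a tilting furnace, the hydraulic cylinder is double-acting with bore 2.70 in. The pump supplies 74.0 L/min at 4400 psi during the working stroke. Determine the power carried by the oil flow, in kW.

W ≈ 37.4 kW

Hydraulic power = P × Q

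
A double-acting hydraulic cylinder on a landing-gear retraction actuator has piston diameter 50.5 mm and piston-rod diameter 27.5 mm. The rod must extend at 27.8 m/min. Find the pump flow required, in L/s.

Q ≈ 0.928 L/s

Cap-side area A_cap = π/4 × (50.5 mm)² = 2003 mm^2
Q = A × v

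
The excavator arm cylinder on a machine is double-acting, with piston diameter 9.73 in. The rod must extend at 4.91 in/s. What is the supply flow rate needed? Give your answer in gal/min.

Q ≈ 94.8 gal/min

Cap-side area A_cap = π/4 × (9.73 in)² = 74.36 in^2
Q = A × v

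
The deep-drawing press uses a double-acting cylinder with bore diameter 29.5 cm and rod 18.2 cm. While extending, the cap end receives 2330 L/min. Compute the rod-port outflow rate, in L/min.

Q_out ≈ 1440 L/min

Cap-side area A_cap = π/4 × (29.5 cm)² = 683.5 cm^2
Rod-side annular area A_ann = π/4 × (29.5² − 18.2²) = 423.3 cm^2
Piston speed v = Q_in/A_cap; rod-end outflow Q_out = v × A_ann = Q_in × A_ann/A_cap.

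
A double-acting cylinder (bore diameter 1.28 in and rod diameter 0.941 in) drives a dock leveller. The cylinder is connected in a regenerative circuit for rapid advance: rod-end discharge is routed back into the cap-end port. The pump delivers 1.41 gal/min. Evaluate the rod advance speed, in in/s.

In regeneration the rod-end outflow joins the pump flow into the cap end, so the net volume the pump must supply per unit advance equals the rod cross-section area.
Rod cross-section A_rod = π/4 × (0.941 in)² = 0.6955 in^2
v = Q_pump / A_rod

v ≈ 7.81 in/s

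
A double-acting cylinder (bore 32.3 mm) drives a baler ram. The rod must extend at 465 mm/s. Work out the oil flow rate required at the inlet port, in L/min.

Q ≈ 22.9 L/min

Cap-side area A_cap = π/4 × (32.3 mm)² = 819.4 mm^2
Q = A × v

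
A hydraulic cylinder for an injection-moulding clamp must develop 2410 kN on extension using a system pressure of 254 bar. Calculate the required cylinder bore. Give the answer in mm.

D ≈ 348 mm

Extension force acts on the full piston face: F = P × (π/4)D².
D = √(4F / (πP)) = √(4 × 2410 kN / (π × 254 bar))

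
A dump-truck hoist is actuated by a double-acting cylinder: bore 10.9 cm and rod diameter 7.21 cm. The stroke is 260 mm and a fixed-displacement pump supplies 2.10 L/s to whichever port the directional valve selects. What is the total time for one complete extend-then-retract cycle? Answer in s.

Cap-side area A_cap = π/4 × (10.9 cm)² = 93.31 cm^2
Rod-side annular area A_ann = π/4 × (10.9² − 7.21²) = 52.48 cm^2
t_ext = A_cap·L/Q = 1.155 s
t_ret = A_ann·L/Q = 0.6498 s
t_cycle = t_ext + t_ret

t ≈ 1.81 s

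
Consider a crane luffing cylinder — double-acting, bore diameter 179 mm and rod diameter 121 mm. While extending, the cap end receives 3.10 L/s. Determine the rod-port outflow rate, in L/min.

Q_out ≈ 101 L/min

Cap-side area A_cap = π/4 × (179 mm)² = 25160 mm^2
Rod-side annular area A_ann = π/4 × (179² − 121²) = 13670 mm^2
Piston speed v = Q_in/A_cap; rod-end outflow Q_out = v × A_ann = Q_in × A_ann/A_cap.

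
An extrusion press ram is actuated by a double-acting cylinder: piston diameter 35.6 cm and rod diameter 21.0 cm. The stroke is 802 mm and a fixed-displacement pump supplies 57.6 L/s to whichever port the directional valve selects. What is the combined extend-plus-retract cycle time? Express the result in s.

t ≈ 2.29 s

Cap-side area A_cap = π/4 × (35.6 cm)² = 995.4 cm^2
Rod-side annular area A_ann = π/4 × (35.6² − 21.0²) = 649.0 cm^2
t_ext = A_cap·L/Q = 1.386 s
t_ret = A_ann·L/Q = 0.9037 s
t_cycle = t_ext + t_ret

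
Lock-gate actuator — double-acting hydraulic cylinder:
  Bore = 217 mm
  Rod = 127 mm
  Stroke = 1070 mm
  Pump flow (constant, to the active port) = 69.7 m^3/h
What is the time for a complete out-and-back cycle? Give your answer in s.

Cap-side area A_cap = π/4 × (217 mm)² = 36980 mm^2
Rod-side annular area A_ann = π/4 × (217² − 127²) = 24320 mm^2
t_ext = A_cap·L/Q = 2.044 s
t_ret = A_ann·L/Q = 1.344 s
t_cycle = t_ext + t_ret

t ≈ 3.39 s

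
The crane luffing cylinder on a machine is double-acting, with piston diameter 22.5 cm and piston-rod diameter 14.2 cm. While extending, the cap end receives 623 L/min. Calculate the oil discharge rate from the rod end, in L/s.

Q_out ≈ 6.25 L/s

Cap-side area A_cap = π/4 × (22.5 cm)² = 397.6 cm^2
Rod-side annular area A_ann = π/4 × (22.5² − 14.2²) = 239.2 cm^2
Piston speed v = Q_in/A_cap; rod-end outflow Q_out = v × A_ann = Q_in × A_ann/A_cap.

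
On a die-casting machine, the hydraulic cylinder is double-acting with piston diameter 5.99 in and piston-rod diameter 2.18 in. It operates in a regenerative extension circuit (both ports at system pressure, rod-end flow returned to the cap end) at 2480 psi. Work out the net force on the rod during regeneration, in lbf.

With equal pressure on both faces, forces on the annular region cancel; the net push is pressure × rod cross-section.
Rod cross-section A_rod = π/4 × (2.18 in)² = 3.733 in^2
F = P × A_rod

F ≈ 9260 lbf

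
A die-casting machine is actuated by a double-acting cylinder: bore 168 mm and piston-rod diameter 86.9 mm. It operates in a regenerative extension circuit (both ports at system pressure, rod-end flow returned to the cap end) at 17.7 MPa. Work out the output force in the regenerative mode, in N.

With equal pressure on both faces, forces on the annular region cancel; the net push is pressure × rod cross-section.
Rod cross-section A_rod = π/4 × (86.9 mm)² = 5931 mm^2
F = P × A_rod

F ≈ 1.05e5 N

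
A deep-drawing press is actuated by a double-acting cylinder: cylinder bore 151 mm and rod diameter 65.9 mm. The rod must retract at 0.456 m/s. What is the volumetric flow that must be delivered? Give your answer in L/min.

Rod-side annular area A_ann = π/4 × (151² − 65.9²) = 14500 mm^2
Q = A × v

Q ≈ 397 L/min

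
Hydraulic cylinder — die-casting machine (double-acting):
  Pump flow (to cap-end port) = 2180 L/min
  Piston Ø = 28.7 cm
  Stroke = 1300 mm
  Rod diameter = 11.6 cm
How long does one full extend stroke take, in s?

Cap-side area A_cap = π/4 × (28.7 cm)² = 646.9 cm^2
Swept volume V = A × L; t = V / Q = A·L / Q

t ≈ 2.31 s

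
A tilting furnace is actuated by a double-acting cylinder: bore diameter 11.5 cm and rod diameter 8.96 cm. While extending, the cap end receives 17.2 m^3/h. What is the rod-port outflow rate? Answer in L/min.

Cap-side area A_cap = π/4 × (11.5 cm)² = 103.9 cm^2
Rod-side annular area A_ann = π/4 × (11.5² − 8.96²) = 40.82 cm^2
Piston speed v = Q_in/A_cap; rod-end outflow Q_out = v × A_ann = Q_in × A_ann/A_cap.

Q_out ≈ 113 L/min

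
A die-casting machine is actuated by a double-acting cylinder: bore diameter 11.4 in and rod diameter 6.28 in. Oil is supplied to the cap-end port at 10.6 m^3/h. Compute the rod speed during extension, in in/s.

Cap-side area A_cap = π/4 × (11.4 in)² = 102.1 in^2
v = Q / A

v ≈ 1.76 in/s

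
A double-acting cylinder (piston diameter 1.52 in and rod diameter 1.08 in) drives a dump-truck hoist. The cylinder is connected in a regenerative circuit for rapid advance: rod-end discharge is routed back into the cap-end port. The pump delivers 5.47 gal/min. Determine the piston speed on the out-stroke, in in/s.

In regeneration the rod-end outflow joins the pump flow into the cap end, so the net volume the pump must supply per unit advance equals the rod cross-section area.
Rod cross-section A_rod = π/4 × (1.08 in)² = 0.9161 in^2
v = Q_pump / A_rod

v ≈ 23.0 in/s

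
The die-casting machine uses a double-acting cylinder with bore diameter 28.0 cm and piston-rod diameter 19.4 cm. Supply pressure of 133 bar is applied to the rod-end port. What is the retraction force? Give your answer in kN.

F ≈ 426 kN

Rod-side annular area A_ann = π/4 × (28.0² − 19.4²) = 320.2 cm^2
On retraction the pressure acts on the annular area (bore minus rod).
F = P × A_ann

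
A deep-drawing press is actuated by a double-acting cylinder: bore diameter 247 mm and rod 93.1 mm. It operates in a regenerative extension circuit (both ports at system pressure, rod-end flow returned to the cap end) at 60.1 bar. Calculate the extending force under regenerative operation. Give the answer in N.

F ≈ 40900 N

With equal pressure on both faces, forces on the annular region cancel; the net push is pressure × rod cross-section.
Rod cross-section A_rod = π/4 × (93.1 mm)² = 6808 mm^2
F = P × A_rod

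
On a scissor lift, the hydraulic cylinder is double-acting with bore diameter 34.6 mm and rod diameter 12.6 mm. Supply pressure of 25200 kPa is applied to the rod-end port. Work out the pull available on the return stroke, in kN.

Rod-side annular area A_ann = π/4 × (34.6² − 12.6²) = 815.6 mm^2
On retraction the pressure acts on the annular area (bore minus rod).
F = P × A_ann

F ≈ 20.6 kN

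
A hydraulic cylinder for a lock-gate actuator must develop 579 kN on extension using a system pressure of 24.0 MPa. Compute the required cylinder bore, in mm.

Extension force acts on the full piston face: F = P × (π/4)D².
D = √(4F / (πP)) = √(4 × 579 kN / (π × 24.0 MPa))

D ≈ 175 mm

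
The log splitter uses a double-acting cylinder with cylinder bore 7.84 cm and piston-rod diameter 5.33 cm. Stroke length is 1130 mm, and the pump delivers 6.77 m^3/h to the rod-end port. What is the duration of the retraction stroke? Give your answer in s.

Rod-side annular area A_ann = π/4 × (7.84² − 5.33²) = 25.96 cm^2
Swept volume V = A × L; t = V / Q = A·L / Q

t ≈ 1.56 s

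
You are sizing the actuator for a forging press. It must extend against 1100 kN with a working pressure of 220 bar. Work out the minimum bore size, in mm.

Extension force acts on the full piston face: F = P × (π/4)D².
D = √(4F / (πP)) = √(4 × 1100 kN / (π × 220 bar))

D ≈ 252 mm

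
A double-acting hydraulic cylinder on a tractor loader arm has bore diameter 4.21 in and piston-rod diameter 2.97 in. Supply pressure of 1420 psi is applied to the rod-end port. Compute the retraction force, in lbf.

Rod-side annular area A_ann = π/4 × (4.21² − 2.97²) = 6.993 in^2
On retraction the pressure acts on the annular area (bore minus rod).
F = P × A_ann

F ≈ 9930 lbf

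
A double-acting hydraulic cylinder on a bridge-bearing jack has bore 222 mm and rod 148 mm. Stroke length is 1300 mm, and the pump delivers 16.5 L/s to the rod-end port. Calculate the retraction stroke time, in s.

t ≈ 1.69 s

Rod-side annular area A_ann = π/4 × (222² − 148²) = 21500 mm^2
Swept volume V = A × L; t = V / Q = A·L / Q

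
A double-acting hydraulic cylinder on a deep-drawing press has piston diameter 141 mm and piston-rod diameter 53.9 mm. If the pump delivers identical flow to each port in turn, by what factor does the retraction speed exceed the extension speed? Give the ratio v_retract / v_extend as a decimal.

v_ret/v_ext ≈ 1.17

Cap-side area A_cap = π/4 × (141 mm)² = 15610 mm^2
Rod-side annular area A_ann = π/4 × (141² − 53.9²) = 13330 mm^2
For equal Q, v ∝ 1/A, so v_ret/v_ext = A_cap/A_ann.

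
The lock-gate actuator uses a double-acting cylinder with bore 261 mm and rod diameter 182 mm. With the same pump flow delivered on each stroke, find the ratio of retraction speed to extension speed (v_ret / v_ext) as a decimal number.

v_ret/v_ext ≈ 1.95

Cap-side area A_cap = π/4 × (261 mm)² = 53500 mm^2
Rod-side annular area A_ann = π/4 × (261² − 182²) = 27490 mm^2
For equal Q, v ∝ 1/A, so v_ret/v_ext = A_cap/A_ann.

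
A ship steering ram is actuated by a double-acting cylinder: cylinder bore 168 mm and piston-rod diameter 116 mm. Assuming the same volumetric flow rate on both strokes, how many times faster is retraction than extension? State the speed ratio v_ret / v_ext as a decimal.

v_ret/v_ext ≈ 1.91

Cap-side area A_cap = π/4 × (168 mm)² = 22170 mm^2
Rod-side annular area A_ann = π/4 × (168² − 116²) = 11600 mm^2
For equal Q, v ∝ 1/A, so v_ret/v_ext = A_cap/A_ann.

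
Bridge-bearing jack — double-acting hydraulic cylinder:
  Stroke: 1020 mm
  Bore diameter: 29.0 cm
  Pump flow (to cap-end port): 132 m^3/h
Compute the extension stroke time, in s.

Cap-side area A_cap = π/4 × (29.0 cm)² = 660.5 cm^2
Swept volume V = A × L; t = V / Q = A·L / Q

t ≈ 1.84 s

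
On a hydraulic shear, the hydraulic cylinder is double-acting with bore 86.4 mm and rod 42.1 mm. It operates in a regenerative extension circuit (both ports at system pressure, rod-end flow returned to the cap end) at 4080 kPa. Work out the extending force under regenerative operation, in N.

With equal pressure on both faces, forces on the annular region cancel; the net push is pressure × rod cross-section.
Rod cross-section A_rod = π/4 × (42.1 mm)² = 1392 mm^2
F = P × A_rod

F ≈ 5680 N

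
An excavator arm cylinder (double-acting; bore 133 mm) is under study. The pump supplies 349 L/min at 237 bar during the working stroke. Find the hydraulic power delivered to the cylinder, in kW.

Hydraulic power = P × Q

W ≈ 138 kW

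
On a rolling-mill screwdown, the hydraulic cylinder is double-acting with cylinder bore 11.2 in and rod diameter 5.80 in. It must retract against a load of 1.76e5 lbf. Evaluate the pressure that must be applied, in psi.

P ≈ 2440 psi

Rod-side annular area A_ann = π/4 × (11.2² − 5.80²) = 72.10 in^2
Retraction: pressure acts on the annular area.
P = F / A = 1.76e5 lbf / A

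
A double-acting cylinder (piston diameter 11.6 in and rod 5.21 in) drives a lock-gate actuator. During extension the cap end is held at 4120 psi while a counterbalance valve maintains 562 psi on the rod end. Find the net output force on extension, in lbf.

F ≈ 3.88e5 lbf

Cap-side area A_cap = π/4 × (11.6 in)² = 105.7 in^2
Rod-side annular area A_ann = π/4 × (11.6² − 5.21²) = 84.36 in^2
Net thrust = P_cap·A_cap − P_rod·A_ann = 4.354e5 lbf − 47410 lbf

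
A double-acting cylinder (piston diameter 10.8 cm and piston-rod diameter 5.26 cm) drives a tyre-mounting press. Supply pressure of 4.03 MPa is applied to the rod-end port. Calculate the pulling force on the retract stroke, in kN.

F ≈ 28.2 kN

Rod-side annular area A_ann = π/4 × (10.8² − 5.26²) = 69.88 cm^2
On retraction the pressure acts on the annular area (bore minus rod).
F = P × A_ann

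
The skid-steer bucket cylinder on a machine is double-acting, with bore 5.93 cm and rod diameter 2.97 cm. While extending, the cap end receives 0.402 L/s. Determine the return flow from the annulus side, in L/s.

Q_out ≈ 0.301 L/s

Cap-side area A_cap = π/4 × (5.93 cm)² = 27.62 cm^2
Rod-side annular area A_ann = π/4 × (5.93² − 2.97²) = 20.69 cm^2
Piston speed v = Q_in/A_cap; rod-end outflow Q_out = v × A_ann = Q_in × A_ann/A_cap.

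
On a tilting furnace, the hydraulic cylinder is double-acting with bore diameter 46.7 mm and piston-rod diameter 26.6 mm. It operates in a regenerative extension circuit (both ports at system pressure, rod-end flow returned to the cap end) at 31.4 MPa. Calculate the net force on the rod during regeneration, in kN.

With equal pressure on both faces, forces on the annular region cancel; the net push is pressure × rod cross-section.
Rod cross-section A_rod = π/4 × (26.6 mm)² = 555.7 mm^2
F = P × A_rod

F ≈ 17.4 kN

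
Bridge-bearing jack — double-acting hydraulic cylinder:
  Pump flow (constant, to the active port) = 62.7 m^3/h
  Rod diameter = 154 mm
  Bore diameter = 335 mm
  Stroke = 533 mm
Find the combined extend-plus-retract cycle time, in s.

t ≈ 4.82 s

Cap-side area A_cap = π/4 × (335 mm)² = 88140 mm^2
Rod-side annular area A_ann = π/4 × (335² − 154²) = 69510 mm^2
t_ext = A_cap·L/Q = 2.697 s
t_ret = A_ann·L/Q = 2.127 s
t_cycle = t_ext + t_ret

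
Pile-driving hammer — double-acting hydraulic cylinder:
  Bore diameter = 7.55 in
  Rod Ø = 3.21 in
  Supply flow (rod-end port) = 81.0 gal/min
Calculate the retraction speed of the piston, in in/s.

v ≈ 8.50 in/s

Rod-side annular area A_ann = π/4 × (7.55² − 3.21²) = 36.68 in^2
Flow into the rod-end port fills the annular volume.
v = Q / A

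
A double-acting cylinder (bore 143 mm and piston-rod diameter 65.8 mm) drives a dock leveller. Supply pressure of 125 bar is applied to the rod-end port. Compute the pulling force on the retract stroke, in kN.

F ≈ 158 kN

Rod-side annular area A_ann = π/4 × (143² − 65.8²) = 12660 mm^2
On retraction the pressure acts on the annular area (bore minus rod).
F = P × A_ann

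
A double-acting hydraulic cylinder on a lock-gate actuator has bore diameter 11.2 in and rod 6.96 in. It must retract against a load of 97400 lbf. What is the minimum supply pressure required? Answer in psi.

Rod-side annular area A_ann = π/4 × (11.2² − 6.96²) = 60.47 in^2
Retraction: pressure acts on the annular area.
P = F / A = 97400 lbf / A

P ≈ 1610 psi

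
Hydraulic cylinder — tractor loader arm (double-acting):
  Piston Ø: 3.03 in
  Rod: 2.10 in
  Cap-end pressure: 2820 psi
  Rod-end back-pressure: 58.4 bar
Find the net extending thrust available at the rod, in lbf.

Cap-side area A_cap = π/4 × (3.03 in)² = 7.211 in^2
Rod-side annular area A_ann = π/4 × (3.03² − 2.10²) = 3.747 in^2
Net thrust = P_cap·A_cap − P_rod·A_ann = 20330 lbf − 3174 lbf

F ≈ 17200 lbf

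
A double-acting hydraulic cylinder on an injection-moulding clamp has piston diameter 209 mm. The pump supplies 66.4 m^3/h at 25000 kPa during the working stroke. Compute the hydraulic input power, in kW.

W ≈ 461 kW

Hydraulic power = P × Q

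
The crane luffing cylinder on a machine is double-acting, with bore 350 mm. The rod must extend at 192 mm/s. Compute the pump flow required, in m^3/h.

Q ≈ 66.5 m^3/h

Cap-side area A_cap = π/4 × (350 mm)² = 96210 mm^2
Q = A × v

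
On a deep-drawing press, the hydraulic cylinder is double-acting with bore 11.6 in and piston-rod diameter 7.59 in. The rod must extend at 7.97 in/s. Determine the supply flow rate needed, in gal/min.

Q ≈ 219 gal/min

Cap-side area A_cap = π/4 × (11.6 in)² = 105.7 in^2
Q = A × v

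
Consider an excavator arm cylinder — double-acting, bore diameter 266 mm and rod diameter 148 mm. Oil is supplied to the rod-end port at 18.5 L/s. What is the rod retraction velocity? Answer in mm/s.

v ≈ 482 mm/s

Rod-side annular area A_ann = π/4 × (266² − 148²) = 38370 mm^2
Flow into the rod-end port fills the annular volume.
v = Q / A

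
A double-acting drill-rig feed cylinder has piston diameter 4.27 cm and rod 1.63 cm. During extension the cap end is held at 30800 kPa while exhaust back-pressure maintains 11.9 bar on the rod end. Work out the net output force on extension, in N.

F ≈ 42700 N

Cap-side area A_cap = π/4 × (4.27 cm)² = 14.32 cm^2
Rod-side annular area A_ann = π/4 × (4.27² − 1.63²) = 12.23 cm^2
Net thrust = P_cap·A_cap − P_rod·A_ann = 44110 N − 1456 N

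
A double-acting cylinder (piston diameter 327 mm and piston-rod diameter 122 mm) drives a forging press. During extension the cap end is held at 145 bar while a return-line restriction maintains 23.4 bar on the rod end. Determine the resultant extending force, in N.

Cap-side area A_cap = π/4 × (327 mm)² = 83980 mm^2
Rod-side annular area A_ann = π/4 × (327² − 122²) = 72290 mm^2
Net thrust = P_cap·A_cap − P_rod·A_ann = 1.218e6 N − 1.692e5 N

F ≈ 1.05e6 N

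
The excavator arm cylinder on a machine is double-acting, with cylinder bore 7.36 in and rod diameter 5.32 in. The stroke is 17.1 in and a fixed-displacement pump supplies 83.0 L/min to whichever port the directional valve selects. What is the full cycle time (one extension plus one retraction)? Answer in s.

t ≈ 12.7 s

Cap-side area A_cap = π/4 × (7.36 in)² = 42.54 in^2
Rod-side annular area A_ann = π/4 × (7.36² − 5.32²) = 20.32 in^2
t_ext = A_cap·L/Q = 8.618 s
t_ret = A_ann·L/Q = 4.115 s
t_cycle = t_ext + t_ret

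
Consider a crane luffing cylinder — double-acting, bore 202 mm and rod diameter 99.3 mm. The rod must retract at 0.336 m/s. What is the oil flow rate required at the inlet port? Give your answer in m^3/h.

Rod-side annular area A_ann = π/4 × (202² − 99.3²) = 24300 mm^2
Q = A × v

Q ≈ 29.4 m^3/h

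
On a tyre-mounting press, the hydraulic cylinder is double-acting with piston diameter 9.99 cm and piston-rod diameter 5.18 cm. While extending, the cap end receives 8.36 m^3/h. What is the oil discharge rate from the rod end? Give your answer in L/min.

Cap-side area A_cap = π/4 × (9.99 cm)² = 78.38 cm^2
Rod-side annular area A_ann = π/4 × (9.99² − 5.18²) = 57.31 cm^2
Piston speed v = Q_in/A_cap; rod-end outflow Q_out = v × A_ann = Q_in × A_ann/A_cap.

Q_out ≈ 102 L/min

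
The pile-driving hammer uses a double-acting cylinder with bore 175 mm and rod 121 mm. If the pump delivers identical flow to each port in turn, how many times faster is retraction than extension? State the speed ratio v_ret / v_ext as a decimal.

v_ret/v_ext ≈ 1.92

Cap-side area A_cap = π/4 × (175 mm)² = 24050 mm^2
Rod-side annular area A_ann = π/4 × (175² − 121²) = 12550 mm^2
For equal Q, v ∝ 1/A, so v_ret/v_ext = A_cap/A_ann.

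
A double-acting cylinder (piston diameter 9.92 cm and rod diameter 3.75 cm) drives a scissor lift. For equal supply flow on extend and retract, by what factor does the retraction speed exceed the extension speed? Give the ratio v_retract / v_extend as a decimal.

v_ret/v_ext ≈ 1.17

Cap-side area A_cap = π/4 × (9.92 cm)² = 77.29 cm^2
Rod-side annular area A_ann = π/4 × (9.92² − 3.75²) = 66.24 cm^2
For equal Q, v ∝ 1/A, so v_ret/v_ext = A_cap/A_ann.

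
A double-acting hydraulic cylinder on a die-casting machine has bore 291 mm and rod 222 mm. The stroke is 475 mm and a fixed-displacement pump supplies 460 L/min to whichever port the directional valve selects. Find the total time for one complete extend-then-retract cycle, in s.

Cap-side area A_cap = π/4 × (291 mm)² = 66510 mm^2
Rod-side annular area A_ann = π/4 × (291² − 222²) = 27800 mm^2
t_ext = A_cap·L/Q = 4.121 s
t_ret = A_ann·L/Q = 1.722 s
t_cycle = t_ext + t_ret

t ≈ 5.84 s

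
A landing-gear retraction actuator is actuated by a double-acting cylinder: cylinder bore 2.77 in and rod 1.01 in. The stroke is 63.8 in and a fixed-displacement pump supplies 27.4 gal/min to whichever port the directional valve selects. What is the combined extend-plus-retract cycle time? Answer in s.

Cap-side area A_cap = π/4 × (2.77 in)² = 6.026 in^2
Rod-side annular area A_ann = π/4 × (2.77² − 1.01²) = 5.225 in^2
t_ext = A_cap·L/Q = 3.645 s
t_ret = A_ann·L/Q = 3.160 s
t_cycle = t_ext + t_ret

t ≈ 6.80 s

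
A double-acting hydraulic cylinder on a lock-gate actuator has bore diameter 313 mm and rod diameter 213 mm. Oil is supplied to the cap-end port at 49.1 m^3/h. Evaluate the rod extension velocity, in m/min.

v ≈ 10.6 m/min

Cap-side area A_cap = π/4 × (313 mm)² = 76940 mm^2
v = Q / A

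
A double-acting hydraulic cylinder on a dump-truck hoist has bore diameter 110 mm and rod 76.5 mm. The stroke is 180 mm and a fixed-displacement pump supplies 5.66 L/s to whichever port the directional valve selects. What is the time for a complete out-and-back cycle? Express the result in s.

Cap-side area A_cap = π/4 × (110 mm)² = 9503 mm^2
Rod-side annular area A_ann = π/4 × (110² − 76.5²) = 4907 mm^2
t_ext = A_cap·L/Q = 0.3022 s
t_ret = A_ann·L/Q = 0.1561 s
t_cycle = t_ext + t_ret

t ≈ 0.458 s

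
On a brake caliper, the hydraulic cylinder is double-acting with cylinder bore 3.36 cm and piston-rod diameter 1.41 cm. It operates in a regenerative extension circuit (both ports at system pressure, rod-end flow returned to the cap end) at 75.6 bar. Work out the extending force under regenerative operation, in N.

F ≈ 1180 N

With equal pressure on both faces, forces on the annular region cancel; the net push is pressure × rod cross-section.
Rod cross-section A_rod = π/4 × (1.41 cm)² = 1.561 cm^2
F = P × A_rod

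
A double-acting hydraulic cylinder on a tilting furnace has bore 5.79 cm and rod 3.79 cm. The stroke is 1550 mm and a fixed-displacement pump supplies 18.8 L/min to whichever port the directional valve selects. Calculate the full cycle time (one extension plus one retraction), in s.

t ≈ 20.5 s

Cap-side area A_cap = π/4 × (5.79 cm)² = 26.33 cm^2
Rod-side annular area A_ann = π/4 × (5.79² − 3.79²) = 15.05 cm^2
t_ext = A_cap·L/Q = 13.02 s
t_ret = A_ann·L/Q = 7.444 s
t_cycle = t_ext + t_ret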